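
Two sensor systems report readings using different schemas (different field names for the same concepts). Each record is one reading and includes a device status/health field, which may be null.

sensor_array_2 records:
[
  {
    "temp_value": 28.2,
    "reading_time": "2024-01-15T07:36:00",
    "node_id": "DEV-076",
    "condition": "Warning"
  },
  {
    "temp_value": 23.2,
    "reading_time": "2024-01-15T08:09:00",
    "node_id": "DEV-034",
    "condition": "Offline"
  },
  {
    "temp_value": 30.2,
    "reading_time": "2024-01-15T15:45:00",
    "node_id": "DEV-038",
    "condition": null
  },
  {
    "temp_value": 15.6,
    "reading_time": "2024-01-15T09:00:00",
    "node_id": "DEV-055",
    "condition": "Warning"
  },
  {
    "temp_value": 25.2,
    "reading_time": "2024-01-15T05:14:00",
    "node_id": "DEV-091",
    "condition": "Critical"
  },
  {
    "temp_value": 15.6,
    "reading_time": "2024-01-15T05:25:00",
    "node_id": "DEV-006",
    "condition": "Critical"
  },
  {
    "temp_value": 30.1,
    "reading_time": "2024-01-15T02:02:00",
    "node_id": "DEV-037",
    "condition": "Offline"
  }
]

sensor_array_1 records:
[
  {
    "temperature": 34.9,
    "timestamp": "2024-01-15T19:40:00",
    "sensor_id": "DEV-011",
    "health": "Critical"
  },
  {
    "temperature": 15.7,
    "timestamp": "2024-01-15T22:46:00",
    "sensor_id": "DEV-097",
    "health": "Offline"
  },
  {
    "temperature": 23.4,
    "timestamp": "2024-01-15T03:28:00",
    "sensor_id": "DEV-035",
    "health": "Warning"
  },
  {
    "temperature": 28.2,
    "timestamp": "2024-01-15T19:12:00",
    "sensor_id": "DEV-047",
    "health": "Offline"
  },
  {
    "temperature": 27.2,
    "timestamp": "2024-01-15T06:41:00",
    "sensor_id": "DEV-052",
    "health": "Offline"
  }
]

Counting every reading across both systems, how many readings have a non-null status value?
11

Schema mapping: "condition" (sensor_array_2) = "health" (sensor_array_1) = status

Non-null in sensor_array_2: 6
Non-null in sensor_array_1: 5

Total non-null: 6 + 5 = 11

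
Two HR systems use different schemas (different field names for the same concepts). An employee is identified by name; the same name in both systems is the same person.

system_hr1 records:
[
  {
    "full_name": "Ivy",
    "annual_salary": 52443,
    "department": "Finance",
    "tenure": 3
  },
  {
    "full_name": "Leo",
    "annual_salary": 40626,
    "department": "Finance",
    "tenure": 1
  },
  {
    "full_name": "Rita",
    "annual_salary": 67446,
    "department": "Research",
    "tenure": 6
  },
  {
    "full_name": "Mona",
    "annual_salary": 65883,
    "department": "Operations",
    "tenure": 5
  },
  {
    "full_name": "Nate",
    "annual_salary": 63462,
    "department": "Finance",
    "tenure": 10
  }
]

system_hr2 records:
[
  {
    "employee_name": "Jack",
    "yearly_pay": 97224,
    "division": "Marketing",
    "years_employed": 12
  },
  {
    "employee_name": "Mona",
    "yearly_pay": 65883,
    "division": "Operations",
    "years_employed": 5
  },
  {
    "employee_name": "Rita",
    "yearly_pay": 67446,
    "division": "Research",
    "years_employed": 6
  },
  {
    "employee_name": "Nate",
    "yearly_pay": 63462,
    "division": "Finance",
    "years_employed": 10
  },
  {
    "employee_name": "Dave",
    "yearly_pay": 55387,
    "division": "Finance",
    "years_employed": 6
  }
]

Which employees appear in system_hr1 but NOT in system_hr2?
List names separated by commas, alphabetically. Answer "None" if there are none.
Ivy, Leo

Schema mapping: "full_name" (system_hr1) = "employee_name" (system_hr2) = employee name

Names in system_hr1: ['Ivy', 'Leo', 'Mona', 'Nate', 'Rita']
Names in system_hr2: ['Dave', 'Jack', 'Mona', 'Nate', 'Rita']

In system_hr1 but not system_hr2: ['Ivy', 'Leo']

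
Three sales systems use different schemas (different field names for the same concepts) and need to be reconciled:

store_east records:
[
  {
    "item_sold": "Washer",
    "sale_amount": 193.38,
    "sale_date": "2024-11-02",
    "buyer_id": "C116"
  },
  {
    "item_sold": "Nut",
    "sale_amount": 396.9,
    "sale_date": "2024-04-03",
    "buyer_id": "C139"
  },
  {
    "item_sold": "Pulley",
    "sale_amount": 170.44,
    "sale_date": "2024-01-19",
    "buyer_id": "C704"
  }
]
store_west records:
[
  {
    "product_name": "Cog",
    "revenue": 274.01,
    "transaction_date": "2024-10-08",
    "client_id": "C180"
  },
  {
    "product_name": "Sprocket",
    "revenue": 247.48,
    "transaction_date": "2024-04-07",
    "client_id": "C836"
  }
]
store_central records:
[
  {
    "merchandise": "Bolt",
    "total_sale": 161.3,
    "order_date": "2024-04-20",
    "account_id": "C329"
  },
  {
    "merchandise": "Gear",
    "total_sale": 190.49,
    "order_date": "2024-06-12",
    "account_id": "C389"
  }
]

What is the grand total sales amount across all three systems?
1634.0

Schema reconciliation - all amount fields map to sale amount:

store_east (sale_amount): 760.72
store_west (revenue): 521.49
store_central (total_sale): 351.79

Grand total: 1634.0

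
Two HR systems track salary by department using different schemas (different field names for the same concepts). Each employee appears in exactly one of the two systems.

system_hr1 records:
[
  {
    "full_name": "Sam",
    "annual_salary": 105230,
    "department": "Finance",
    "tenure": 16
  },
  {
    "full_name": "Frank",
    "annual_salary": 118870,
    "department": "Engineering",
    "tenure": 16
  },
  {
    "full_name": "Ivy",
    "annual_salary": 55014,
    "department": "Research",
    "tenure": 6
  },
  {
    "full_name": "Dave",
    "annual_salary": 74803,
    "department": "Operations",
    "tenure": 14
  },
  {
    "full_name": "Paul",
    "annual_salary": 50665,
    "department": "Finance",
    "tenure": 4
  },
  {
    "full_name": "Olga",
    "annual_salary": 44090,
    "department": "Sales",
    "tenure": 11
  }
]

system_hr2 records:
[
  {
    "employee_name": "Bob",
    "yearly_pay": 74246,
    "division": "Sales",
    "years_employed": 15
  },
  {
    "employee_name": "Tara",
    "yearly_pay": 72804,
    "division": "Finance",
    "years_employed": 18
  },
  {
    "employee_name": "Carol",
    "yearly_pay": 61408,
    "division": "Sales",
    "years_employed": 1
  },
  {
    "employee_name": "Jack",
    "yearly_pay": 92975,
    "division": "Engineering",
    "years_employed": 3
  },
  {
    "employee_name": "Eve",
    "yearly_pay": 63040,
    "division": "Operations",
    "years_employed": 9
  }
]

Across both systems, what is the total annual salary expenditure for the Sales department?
179744

Schema mappings:
- "department" (system_hr1) = "division" (system_hr2) = department
- "annual_salary" (system_hr1) = "yearly_pay" (system_hr2) = salary

Sales salaries from system_hr1: 44090
Sales salaries from system_hr2: 135654

Total: 44090 + 135654 = 179744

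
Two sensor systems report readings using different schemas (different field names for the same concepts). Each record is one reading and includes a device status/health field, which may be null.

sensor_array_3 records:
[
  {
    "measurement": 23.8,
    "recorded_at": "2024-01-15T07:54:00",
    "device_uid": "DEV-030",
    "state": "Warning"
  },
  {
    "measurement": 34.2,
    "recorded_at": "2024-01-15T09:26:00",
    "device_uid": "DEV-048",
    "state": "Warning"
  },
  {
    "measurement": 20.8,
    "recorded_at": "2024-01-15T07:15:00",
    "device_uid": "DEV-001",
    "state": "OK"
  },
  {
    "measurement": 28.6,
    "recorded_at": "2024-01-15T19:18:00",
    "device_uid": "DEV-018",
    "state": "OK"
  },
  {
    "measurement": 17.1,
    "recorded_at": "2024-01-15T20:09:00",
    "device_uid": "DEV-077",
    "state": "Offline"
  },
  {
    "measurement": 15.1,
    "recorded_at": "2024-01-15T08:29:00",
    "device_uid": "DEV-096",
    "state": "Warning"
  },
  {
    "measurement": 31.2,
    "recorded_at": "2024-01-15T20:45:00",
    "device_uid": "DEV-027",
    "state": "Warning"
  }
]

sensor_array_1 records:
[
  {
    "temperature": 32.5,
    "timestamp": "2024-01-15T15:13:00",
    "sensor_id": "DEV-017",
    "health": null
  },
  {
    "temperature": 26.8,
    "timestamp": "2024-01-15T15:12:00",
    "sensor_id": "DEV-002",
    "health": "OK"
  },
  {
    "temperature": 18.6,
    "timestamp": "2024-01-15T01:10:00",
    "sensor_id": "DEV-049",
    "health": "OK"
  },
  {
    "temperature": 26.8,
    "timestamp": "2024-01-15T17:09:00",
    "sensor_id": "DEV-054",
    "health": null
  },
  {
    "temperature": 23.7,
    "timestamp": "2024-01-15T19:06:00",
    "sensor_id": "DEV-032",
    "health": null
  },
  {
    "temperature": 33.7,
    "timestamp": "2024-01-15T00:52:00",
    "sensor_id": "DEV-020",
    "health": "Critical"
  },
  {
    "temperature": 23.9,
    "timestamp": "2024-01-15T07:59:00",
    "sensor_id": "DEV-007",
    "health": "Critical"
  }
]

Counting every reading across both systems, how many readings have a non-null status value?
11

Schema mapping: "state" (sensor_array_3) = "health" (sensor_array_1) = status

Non-null in sensor_array_3: 7
Non-null in sensor_array_1: 4

Total non-null: 7 + 4 = 11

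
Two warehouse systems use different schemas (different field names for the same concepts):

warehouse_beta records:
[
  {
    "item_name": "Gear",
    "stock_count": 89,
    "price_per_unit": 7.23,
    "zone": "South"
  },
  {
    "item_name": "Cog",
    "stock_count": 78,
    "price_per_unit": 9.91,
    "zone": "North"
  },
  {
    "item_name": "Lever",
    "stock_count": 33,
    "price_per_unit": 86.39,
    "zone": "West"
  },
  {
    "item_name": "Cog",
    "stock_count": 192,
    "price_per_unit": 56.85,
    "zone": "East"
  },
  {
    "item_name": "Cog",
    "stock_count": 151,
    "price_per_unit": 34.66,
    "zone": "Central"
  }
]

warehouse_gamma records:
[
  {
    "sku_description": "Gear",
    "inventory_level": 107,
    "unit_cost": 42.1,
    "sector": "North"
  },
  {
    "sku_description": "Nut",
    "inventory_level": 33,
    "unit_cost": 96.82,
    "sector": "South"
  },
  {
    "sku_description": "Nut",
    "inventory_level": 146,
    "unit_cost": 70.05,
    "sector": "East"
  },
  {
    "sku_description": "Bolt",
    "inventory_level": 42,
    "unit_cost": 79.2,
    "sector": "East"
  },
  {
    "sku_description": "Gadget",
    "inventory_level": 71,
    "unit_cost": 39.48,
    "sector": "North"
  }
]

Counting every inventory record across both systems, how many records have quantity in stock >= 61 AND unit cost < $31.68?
2

Schema mappings:
- "stock_count" (warehouse_beta) = "inventory_level" (warehouse_gamma) = quantity
- "price_per_unit" (warehouse_beta) = "unit_cost" (warehouse_gamma) = unit cost

Records meeting both conditions in warehouse_beta: 2
Records meeting both conditions in warehouse_gamma: 0

Total: 2 + 0 = 2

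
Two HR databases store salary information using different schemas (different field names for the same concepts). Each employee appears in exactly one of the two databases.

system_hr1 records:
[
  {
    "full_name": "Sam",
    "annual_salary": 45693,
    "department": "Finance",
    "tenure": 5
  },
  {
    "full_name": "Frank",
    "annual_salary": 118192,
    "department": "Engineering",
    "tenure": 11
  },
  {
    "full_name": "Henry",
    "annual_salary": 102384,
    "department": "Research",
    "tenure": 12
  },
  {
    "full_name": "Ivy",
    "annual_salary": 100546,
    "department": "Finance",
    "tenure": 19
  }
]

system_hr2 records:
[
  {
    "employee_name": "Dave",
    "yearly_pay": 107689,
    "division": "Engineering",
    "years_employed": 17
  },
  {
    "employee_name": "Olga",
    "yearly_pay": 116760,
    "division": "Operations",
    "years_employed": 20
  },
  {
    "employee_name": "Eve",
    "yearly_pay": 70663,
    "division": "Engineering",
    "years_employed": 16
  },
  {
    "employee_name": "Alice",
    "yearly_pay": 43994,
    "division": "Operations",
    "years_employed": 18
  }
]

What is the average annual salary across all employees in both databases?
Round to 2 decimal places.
88240.13

Schema mapping: "annual_salary" (system_hr1) = "yearly_pay" (system_hr2) = annual salary

All salaries: [45693, 118192, 102384, 100546, 107689, 116760, 70663, 43994]
Sum: 705921
Count: 8
Average: 705921 / 8 = 88240.13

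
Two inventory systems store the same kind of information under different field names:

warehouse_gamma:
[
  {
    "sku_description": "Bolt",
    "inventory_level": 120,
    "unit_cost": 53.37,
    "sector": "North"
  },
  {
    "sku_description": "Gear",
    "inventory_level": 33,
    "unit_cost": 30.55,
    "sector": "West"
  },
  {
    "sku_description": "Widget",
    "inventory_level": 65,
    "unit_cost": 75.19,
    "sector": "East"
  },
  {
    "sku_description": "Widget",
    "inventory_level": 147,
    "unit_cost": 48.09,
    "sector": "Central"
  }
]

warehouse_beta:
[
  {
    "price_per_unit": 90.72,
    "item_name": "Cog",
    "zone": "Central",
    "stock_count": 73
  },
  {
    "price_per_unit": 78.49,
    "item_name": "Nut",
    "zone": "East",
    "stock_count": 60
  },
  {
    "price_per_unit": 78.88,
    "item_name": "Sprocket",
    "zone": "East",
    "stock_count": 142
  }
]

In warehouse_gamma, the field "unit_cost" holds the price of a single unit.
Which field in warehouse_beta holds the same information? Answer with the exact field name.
price_per_unit

In warehouse_gamma, "unit_cost" holds the price of a single unit.
The fields in warehouse_beta are: "price_per_unit", "item_name", "zone", "stock_count".
"price_per_unit" is the match: the name refers to the same concept and its values are decimal currency amounts (e.g. 90.72, 78.49).
The other fields ("item_name", "zone", "stock_count") hold different kinds of data.

So "unit_cost" in warehouse_gamma corresponds to "price_per_unit" in warehouse_beta.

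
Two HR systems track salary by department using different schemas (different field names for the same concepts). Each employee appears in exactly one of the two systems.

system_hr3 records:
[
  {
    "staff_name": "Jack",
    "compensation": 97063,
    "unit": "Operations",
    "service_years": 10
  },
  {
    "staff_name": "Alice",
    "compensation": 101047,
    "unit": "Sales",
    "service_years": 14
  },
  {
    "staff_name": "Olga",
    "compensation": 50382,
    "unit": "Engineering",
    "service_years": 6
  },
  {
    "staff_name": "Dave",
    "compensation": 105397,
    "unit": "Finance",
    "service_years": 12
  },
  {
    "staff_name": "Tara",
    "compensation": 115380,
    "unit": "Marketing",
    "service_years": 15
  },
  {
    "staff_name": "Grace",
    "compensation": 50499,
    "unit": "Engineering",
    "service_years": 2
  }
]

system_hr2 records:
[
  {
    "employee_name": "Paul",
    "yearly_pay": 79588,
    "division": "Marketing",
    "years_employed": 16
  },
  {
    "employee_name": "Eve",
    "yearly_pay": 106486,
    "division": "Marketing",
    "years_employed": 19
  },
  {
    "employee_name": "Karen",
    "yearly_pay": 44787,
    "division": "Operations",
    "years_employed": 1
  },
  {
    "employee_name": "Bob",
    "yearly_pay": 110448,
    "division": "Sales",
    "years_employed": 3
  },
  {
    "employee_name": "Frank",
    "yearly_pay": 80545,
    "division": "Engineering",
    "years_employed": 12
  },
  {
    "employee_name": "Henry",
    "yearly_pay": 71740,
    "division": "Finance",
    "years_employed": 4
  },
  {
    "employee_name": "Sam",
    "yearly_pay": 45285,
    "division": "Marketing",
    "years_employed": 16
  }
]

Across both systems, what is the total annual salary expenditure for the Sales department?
211495

Schema mappings:
- "unit" (system_hr3) = "division" (system_hr2) = department
- "compensation" (system_hr3) = "yearly_pay" (system_hr2) = salary

Sales salaries from system_hr3: 101047
Sales salaries from system_hr2: 110448

Total: 101047 + 110448 = 211495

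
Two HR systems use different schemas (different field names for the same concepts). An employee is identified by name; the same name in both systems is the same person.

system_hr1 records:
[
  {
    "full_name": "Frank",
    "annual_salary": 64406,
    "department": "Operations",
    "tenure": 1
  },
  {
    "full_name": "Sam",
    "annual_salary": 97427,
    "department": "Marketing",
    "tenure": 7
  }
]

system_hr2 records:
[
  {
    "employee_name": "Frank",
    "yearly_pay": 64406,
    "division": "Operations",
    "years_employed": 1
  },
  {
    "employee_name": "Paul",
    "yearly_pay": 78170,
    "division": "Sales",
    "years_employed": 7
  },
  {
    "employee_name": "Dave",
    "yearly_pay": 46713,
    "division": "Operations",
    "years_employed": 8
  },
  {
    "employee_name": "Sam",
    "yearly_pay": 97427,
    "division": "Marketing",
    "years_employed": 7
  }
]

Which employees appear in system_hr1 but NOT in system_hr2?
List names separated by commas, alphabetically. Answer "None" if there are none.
None

Schema mapping: "full_name" (system_hr1) = "employee_name" (system_hr2) = employee name

Names in system_hr1: ['Frank', 'Sam']
Names in system_hr2: ['Dave', 'Frank', 'Paul', 'Sam']

In system_hr1 but not system_hr2: None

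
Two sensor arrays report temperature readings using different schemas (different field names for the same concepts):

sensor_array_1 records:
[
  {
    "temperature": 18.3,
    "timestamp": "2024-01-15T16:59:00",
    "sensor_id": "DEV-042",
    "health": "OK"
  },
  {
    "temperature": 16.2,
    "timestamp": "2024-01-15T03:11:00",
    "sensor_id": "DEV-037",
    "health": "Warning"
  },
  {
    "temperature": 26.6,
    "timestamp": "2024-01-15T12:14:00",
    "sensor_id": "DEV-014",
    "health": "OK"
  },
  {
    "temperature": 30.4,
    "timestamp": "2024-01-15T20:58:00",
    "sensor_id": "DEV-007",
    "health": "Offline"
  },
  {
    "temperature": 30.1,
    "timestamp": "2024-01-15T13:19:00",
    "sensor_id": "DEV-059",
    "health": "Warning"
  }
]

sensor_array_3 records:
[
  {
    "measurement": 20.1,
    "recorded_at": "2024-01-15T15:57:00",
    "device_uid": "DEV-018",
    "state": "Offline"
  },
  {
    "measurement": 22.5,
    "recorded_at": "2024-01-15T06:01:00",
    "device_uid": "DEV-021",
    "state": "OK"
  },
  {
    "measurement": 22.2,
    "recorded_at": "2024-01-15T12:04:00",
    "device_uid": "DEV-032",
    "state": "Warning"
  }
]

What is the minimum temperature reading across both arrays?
16.2

Schema mapping: "temperature" (sensor_array_1) = "measurement" (sensor_array_3) = temperature reading

Minimum in sensor_array_1: 16.2
Minimum in sensor_array_3: 20.1

Overall minimum: min(16.2, 20.1) = 16.2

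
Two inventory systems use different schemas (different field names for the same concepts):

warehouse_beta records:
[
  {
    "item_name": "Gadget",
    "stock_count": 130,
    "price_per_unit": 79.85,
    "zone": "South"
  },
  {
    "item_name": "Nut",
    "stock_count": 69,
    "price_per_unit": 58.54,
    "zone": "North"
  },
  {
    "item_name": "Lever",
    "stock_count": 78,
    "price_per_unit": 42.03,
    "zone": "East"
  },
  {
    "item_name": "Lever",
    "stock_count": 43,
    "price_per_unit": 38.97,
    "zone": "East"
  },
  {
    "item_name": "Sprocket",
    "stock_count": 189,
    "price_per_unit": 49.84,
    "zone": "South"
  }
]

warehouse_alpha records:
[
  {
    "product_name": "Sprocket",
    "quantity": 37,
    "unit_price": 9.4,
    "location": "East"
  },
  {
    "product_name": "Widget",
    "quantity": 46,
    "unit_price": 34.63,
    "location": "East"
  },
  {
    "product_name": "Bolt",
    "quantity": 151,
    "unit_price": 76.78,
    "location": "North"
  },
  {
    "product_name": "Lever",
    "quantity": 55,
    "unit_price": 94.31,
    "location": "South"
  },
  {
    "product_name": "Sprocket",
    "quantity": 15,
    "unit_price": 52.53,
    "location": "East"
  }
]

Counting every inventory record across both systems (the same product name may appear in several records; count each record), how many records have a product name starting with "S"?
3

Schema mapping: "item_name" (warehouse_beta) = "product_name" (warehouse_alpha) = product name

Records with product name starting with "S" in warehouse_beta: 1
Records with product name starting with "S" in warehouse_alpha: 2

Total: 1 + 2 = 3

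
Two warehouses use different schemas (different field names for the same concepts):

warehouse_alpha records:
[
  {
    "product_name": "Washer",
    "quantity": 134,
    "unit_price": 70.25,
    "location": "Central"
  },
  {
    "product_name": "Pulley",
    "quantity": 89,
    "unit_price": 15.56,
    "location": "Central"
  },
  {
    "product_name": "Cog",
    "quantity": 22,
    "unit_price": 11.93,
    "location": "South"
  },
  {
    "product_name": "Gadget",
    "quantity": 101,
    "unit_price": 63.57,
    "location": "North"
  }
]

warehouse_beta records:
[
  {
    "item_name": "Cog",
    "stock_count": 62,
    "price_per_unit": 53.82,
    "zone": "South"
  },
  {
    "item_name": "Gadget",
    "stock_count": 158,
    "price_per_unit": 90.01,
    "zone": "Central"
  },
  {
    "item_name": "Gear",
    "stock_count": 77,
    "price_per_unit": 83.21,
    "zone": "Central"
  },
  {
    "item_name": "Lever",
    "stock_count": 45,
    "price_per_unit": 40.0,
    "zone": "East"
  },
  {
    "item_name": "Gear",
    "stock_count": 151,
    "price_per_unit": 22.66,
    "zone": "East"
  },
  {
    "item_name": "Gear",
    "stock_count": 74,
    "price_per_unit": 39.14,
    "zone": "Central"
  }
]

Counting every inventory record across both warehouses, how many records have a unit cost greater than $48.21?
5

Schema mapping: "unit_price" (warehouse_alpha) = "price_per_unit" (warehouse_beta) = unit cost

Records > $48.21 in warehouse_alpha: 2
Records > $48.21 in warehouse_beta: 3

Total count: 2 + 3 = 5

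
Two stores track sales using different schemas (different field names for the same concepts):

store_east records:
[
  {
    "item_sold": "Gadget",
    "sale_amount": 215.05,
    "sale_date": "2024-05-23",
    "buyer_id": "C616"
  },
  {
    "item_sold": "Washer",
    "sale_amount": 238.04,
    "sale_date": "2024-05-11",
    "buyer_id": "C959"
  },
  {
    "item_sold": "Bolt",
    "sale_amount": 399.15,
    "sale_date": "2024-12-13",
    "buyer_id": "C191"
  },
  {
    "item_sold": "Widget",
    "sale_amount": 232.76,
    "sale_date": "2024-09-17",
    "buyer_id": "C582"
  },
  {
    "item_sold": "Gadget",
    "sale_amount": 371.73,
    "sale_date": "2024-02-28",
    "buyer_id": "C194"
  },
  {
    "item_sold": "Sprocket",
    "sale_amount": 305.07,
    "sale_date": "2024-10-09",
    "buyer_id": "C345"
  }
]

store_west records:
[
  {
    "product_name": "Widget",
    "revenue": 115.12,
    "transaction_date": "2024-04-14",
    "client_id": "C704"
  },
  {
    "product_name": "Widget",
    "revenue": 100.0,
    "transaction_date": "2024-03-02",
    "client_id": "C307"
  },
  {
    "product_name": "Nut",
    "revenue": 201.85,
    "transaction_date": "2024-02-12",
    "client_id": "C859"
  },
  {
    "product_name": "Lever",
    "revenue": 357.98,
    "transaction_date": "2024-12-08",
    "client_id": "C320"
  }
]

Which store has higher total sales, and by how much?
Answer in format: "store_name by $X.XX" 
store_east by $986.85

Schema mapping: "sale_amount" (store_east) = "revenue" (store_west) = sale amount

Total for store_east: 1761.80
Total for store_west: 774.95

Difference: |1761.80 - 774.95| = 986.85
store_east has higher sales by $986.85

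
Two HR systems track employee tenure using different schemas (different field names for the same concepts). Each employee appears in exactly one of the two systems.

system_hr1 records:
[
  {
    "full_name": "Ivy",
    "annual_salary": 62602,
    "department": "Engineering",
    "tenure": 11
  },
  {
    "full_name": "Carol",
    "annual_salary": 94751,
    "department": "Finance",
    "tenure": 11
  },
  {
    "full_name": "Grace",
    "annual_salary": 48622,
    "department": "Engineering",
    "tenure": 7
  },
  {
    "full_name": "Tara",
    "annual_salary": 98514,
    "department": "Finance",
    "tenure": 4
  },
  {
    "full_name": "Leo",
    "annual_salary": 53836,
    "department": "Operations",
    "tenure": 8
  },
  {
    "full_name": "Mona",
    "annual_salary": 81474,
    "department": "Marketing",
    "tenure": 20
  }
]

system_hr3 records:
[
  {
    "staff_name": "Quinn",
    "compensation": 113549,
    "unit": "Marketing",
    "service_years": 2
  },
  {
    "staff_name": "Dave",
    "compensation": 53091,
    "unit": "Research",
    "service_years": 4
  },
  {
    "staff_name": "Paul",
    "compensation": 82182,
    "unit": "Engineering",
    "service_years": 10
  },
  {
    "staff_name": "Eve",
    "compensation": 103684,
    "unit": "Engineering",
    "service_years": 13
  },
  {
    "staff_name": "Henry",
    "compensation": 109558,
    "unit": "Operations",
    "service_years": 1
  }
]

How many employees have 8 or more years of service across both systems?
6

Reconcile schemas: "tenure" (system_hr1) = "service_years" (system_hr3) = years of service

From system_hr1: 4 employees with >= 8 years
From system_hr3: 2 employees with >= 8 years

Total: 4 + 2 = 6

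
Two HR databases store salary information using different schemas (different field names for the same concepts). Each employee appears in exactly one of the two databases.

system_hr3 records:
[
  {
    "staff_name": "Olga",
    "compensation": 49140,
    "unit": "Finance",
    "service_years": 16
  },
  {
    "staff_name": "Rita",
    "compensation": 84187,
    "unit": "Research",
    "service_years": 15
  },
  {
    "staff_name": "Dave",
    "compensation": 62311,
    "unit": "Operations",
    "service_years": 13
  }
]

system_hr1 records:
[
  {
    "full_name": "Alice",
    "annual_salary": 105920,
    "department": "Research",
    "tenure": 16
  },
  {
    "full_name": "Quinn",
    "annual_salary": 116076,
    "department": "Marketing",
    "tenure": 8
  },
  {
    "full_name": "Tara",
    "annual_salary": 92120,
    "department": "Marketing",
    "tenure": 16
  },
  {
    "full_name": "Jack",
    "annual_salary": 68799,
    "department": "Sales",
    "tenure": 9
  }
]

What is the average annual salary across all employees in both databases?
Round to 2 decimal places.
82650.43

Schema mapping: "compensation" (system_hr3) = "annual_salary" (system_hr1) = annual salary

All salaries: [49140, 84187, 62311, 105920, 116076, 92120, 68799]
Sum: 578553
Count: 7
Average: 578553 / 7 = 82650.43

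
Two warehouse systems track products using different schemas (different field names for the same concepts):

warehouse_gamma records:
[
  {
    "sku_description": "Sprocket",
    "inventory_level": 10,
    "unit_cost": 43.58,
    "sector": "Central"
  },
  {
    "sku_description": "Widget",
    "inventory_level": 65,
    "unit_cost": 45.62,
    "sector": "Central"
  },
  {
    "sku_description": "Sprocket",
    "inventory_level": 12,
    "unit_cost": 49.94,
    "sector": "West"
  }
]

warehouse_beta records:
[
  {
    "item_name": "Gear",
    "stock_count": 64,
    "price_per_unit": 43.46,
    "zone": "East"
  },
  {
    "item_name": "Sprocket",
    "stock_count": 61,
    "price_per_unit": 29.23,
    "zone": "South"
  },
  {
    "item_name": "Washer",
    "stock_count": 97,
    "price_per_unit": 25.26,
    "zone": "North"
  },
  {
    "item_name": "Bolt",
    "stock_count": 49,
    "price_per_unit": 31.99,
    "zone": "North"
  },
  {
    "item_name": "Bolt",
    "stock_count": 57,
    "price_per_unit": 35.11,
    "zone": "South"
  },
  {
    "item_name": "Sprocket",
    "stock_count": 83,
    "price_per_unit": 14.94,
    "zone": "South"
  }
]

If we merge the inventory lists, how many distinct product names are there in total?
5

Schema mapping: "sku_description" (warehouse_gamma) = "item_name" (warehouse_beta) = product name

Products in warehouse_gamma: ['Sprocket', 'Widget']
Products in warehouse_beta: ['Bolt', 'Gear', 'Sprocket', 'Washer']

Union (unique products): ['Bolt', 'Gear', 'Sprocket', 'Washer', 'Widget']
Count: 5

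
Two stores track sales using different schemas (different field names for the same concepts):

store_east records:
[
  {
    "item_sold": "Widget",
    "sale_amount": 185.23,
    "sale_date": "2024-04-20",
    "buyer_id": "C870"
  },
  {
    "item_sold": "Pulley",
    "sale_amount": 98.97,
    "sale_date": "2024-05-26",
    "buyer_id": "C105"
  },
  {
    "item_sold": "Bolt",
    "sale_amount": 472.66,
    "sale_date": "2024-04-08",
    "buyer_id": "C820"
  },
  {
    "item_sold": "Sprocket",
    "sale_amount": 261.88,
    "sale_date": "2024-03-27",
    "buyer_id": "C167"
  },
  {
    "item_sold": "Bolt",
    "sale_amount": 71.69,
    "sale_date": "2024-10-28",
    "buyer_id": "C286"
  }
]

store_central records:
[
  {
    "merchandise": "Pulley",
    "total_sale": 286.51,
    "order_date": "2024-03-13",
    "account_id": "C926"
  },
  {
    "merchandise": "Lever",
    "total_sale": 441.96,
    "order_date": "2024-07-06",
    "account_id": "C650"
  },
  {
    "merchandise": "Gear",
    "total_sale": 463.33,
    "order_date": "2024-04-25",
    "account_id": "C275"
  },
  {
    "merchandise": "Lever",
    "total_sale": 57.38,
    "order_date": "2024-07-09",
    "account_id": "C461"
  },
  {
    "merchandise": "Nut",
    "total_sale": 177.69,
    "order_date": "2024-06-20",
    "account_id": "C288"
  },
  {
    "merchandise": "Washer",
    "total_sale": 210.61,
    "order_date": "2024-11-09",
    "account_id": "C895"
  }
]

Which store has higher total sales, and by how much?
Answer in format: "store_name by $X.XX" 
store_central by $547.05

Schema mapping: "sale_amount" (store_east) = "total_sale" (store_central) = sale amount

Total for store_east: 1090.43
Total for store_central: 1637.48

Difference: |1090.43 - 1637.48| = 547.05
store_central has higher sales by $547.05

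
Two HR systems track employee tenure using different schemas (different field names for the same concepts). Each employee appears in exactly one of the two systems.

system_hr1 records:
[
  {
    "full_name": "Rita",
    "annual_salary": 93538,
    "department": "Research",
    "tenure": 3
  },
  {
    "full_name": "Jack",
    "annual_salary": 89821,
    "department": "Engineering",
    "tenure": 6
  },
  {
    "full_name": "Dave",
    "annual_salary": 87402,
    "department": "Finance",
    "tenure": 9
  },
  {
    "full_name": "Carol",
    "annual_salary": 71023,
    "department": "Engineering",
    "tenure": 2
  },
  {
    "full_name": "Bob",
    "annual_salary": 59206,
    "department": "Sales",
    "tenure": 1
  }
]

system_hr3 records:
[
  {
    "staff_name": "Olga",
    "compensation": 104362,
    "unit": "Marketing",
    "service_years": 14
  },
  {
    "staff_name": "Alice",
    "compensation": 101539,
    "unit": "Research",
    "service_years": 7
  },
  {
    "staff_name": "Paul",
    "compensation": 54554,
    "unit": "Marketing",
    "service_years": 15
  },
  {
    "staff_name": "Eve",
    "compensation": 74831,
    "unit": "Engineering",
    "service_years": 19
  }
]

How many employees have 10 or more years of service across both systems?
3

Reconcile schemas: "tenure" (system_hr1) = "service_years" (system_hr3) = years of service

From system_hr1: 0 employees with >= 10 years
From system_hr3: 3 employees with >= 10 years

Total: 0 + 3 = 3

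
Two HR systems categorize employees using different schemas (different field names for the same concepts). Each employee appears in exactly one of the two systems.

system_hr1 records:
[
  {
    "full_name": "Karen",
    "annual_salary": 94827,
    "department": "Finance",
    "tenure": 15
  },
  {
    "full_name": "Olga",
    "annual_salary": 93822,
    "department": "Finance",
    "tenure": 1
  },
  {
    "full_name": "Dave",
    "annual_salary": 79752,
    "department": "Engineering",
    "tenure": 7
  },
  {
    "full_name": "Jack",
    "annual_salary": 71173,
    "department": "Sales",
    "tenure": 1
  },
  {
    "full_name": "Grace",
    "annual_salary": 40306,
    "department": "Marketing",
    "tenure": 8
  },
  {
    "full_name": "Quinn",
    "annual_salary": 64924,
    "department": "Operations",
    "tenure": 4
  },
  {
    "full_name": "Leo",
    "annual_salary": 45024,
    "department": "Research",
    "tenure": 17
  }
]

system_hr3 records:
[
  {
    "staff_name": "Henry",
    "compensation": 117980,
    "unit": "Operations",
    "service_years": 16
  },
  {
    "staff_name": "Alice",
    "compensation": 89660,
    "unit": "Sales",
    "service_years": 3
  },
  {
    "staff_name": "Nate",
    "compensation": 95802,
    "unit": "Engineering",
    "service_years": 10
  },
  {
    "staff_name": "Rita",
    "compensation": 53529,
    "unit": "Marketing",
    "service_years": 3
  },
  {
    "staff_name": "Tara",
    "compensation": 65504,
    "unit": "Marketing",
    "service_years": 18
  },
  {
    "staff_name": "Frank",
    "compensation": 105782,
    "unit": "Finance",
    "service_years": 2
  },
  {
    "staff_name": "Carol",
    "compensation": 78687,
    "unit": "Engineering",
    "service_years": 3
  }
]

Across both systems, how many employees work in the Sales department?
2

Schema mapping: "department" (system_hr1) = "unit" (system_hr3) = department

Sales employees in system_hr1: 1
Sales employees in system_hr3: 1

Total in Sales: 1 + 1 = 2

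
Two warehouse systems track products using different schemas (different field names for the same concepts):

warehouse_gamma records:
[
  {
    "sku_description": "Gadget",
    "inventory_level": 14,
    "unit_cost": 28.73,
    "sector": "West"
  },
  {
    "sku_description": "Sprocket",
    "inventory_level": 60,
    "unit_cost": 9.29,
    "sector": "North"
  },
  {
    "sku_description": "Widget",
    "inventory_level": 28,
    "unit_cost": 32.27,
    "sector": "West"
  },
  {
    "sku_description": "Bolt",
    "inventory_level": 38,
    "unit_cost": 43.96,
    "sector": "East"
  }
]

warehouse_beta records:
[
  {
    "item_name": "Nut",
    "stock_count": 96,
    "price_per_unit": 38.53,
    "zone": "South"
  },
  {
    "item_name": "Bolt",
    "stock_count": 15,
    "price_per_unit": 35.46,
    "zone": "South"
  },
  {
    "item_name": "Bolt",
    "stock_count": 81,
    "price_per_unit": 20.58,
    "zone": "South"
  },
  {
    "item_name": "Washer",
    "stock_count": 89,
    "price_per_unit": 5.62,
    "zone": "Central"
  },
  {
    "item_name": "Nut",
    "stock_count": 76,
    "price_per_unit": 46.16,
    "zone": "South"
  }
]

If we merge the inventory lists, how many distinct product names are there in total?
6

Schema mapping: "sku_description" (warehouse_gamma) = "item_name" (warehouse_beta) = product name

Products in warehouse_gamma: ['Bolt', 'Gadget', 'Sprocket', 'Widget']
Products in warehouse_beta: ['Bolt', 'Nut', 'Washer']

Union (unique products): ['Bolt', 'Gadget', 'Nut', 'Sprocket', 'Washer', 'Widget']
Count: 6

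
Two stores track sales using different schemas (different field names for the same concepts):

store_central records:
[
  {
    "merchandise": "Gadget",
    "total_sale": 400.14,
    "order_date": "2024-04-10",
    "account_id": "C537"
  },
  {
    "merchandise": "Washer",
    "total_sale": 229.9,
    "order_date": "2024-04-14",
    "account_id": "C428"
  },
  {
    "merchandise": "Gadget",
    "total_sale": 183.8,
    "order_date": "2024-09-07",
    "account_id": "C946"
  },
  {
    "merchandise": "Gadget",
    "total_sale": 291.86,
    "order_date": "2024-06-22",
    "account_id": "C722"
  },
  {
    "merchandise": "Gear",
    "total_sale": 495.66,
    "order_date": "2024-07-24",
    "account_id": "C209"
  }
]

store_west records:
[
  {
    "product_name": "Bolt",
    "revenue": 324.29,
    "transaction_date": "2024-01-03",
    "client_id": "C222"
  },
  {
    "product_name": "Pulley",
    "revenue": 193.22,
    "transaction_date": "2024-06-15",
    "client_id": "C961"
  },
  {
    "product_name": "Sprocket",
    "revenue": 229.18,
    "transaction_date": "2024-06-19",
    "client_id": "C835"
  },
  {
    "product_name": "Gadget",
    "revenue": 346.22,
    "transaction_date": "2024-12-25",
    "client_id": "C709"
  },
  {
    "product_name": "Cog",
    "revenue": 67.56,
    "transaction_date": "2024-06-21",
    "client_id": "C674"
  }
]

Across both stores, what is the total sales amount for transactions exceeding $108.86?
2694.27

Schema mapping: "total_sale" (store_central) = "revenue" (store_west) = sale amount

Sum of sales > $108.86 in store_central: 1601.36
Sum of sales > $108.86 in store_west: 1092.91

Total: 1601.36 + 1092.91 = 2694.27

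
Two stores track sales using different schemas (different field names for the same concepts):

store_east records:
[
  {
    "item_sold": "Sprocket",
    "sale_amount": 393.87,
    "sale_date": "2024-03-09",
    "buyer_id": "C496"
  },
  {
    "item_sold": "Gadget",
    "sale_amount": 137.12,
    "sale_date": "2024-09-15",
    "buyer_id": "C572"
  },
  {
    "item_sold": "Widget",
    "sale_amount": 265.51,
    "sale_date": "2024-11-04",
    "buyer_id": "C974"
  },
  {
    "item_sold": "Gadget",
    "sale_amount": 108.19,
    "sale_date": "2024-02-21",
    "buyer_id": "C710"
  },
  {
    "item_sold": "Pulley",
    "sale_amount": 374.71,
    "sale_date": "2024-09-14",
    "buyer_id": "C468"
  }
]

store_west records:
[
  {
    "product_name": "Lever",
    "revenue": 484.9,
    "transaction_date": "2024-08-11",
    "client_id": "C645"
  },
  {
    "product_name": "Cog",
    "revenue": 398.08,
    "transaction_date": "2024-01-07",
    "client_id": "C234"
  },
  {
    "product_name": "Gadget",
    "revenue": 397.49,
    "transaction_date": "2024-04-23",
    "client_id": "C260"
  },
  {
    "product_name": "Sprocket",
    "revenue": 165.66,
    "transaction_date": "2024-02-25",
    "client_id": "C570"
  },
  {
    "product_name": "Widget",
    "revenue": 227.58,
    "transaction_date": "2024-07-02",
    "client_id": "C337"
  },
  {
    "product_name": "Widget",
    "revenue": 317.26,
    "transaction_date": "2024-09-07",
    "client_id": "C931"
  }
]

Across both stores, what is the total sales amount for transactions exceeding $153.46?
3025.06

Schema mapping: "sale_amount" (store_east) = "revenue" (store_west) = sale amount

Sum of sales > $153.46 in store_east: 1034.09
Sum of sales > $153.46 in store_west: 1990.97

Total: 1034.09 + 1990.97 = 3025.06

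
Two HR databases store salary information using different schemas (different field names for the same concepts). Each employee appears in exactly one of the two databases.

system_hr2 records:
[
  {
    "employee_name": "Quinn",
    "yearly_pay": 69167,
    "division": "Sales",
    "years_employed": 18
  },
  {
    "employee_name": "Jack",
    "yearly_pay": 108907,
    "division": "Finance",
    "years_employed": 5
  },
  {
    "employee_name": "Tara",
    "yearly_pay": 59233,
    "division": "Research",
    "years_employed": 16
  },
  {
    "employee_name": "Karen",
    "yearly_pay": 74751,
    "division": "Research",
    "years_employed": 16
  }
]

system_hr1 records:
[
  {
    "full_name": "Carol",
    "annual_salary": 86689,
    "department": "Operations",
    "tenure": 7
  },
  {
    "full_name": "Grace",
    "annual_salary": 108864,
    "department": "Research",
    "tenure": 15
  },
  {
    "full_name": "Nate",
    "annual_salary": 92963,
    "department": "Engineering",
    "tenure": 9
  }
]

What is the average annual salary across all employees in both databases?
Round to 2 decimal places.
85796.29

Schema mapping: "yearly_pay" (system_hr2) = "annual_salary" (system_hr1) = annual salary

All salaries: [69167, 108907, 59233, 74751, 86689, 108864, 92963]
Sum: 600574
Count: 7
Average: 600574 / 7 = 85796.29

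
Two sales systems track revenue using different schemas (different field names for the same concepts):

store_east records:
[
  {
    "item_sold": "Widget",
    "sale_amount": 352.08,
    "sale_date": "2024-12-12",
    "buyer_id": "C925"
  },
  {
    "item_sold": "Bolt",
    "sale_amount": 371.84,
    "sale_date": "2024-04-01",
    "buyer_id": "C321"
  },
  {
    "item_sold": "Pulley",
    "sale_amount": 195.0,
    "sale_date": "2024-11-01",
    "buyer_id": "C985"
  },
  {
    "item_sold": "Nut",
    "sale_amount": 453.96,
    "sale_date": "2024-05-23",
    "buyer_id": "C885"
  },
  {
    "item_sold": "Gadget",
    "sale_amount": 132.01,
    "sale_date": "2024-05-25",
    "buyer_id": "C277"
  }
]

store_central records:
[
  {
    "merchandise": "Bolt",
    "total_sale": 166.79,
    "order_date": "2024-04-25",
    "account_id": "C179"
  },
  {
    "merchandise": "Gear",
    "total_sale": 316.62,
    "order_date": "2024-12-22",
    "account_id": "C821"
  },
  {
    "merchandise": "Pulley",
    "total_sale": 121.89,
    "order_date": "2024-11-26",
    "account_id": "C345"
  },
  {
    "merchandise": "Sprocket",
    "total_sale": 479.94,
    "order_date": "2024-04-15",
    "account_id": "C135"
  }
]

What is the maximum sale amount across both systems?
479.94

Reconcile: "sale_amount" (store_east) = "total_sale" (store_central) = sale amount

Maximum in store_east: 453.96
Maximum in store_central: 479.94

Overall maximum: max(453.96, 479.94) = 479.94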